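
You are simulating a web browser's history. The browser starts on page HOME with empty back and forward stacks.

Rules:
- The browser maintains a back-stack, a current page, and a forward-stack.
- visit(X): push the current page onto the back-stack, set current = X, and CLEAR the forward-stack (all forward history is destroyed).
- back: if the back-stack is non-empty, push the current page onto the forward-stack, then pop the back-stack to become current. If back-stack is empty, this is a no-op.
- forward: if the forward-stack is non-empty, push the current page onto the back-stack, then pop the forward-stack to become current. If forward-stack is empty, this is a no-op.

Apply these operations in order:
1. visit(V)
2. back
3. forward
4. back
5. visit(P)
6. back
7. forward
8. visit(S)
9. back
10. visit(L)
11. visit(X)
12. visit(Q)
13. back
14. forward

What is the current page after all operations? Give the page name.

After 1 (visit(V)): cur=V back=1 fwd=0
After 2 (back): cur=HOME back=0 fwd=1
After 3 (forward): cur=V back=1 fwd=0
After 4 (back): cur=HOME back=0 fwd=1
After 5 (visit(P)): cur=P back=1 fwd=0
After 6 (back): cur=HOME back=0 fwd=1
After 7 (forward): cur=P back=1 fwd=0
After 8 (visit(S)): cur=S back=2 fwd=0
After 9 (back): cur=P back=1 fwd=1
After 10 (visit(L)): cur=L back=2 fwd=0
After 11 (visit(X)): cur=X back=3 fwd=0
After 12 (visit(Q)): cur=Q back=4 fwd=0
After 13 (back): cur=X back=3 fwd=1
After 14 (forward): cur=Q back=4 fwd=0

Answer: Q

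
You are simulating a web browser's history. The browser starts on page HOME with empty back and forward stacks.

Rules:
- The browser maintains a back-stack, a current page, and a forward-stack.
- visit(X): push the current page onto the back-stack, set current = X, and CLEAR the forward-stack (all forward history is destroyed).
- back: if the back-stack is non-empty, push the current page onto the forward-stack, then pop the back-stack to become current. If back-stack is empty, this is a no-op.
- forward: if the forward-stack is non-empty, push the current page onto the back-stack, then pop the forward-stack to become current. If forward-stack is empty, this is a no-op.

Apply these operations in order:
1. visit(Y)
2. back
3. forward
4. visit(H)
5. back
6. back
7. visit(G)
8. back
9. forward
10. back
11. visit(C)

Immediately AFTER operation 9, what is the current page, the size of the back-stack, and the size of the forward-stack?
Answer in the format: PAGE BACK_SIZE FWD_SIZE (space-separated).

After 1 (visit(Y)): cur=Y back=1 fwd=0
After 2 (back): cur=HOME back=0 fwd=1
After 3 (forward): cur=Y back=1 fwd=0
After 4 (visit(H)): cur=H back=2 fwd=0
After 5 (back): cur=Y back=1 fwd=1
After 6 (back): cur=HOME back=0 fwd=2
After 7 (visit(G)): cur=G back=1 fwd=0
After 8 (back): cur=HOME back=0 fwd=1
After 9 (forward): cur=G back=1 fwd=0

G 1 0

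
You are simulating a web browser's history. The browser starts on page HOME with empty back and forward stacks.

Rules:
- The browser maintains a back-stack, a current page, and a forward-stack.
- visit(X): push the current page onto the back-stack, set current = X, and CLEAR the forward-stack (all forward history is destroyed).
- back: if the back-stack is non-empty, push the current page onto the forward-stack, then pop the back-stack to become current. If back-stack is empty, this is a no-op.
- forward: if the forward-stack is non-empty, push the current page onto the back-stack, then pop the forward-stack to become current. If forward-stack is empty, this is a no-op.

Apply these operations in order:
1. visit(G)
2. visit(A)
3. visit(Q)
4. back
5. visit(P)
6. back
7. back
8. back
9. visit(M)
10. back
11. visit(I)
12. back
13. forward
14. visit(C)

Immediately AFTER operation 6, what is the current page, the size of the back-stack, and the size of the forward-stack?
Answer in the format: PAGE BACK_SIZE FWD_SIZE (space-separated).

After 1 (visit(G)): cur=G back=1 fwd=0
After 2 (visit(A)): cur=A back=2 fwd=0
After 3 (visit(Q)): cur=Q back=3 fwd=0
After 4 (back): cur=A back=2 fwd=1
After 5 (visit(P)): cur=P back=3 fwd=0
After 6 (back): cur=A back=2 fwd=1

A 2 1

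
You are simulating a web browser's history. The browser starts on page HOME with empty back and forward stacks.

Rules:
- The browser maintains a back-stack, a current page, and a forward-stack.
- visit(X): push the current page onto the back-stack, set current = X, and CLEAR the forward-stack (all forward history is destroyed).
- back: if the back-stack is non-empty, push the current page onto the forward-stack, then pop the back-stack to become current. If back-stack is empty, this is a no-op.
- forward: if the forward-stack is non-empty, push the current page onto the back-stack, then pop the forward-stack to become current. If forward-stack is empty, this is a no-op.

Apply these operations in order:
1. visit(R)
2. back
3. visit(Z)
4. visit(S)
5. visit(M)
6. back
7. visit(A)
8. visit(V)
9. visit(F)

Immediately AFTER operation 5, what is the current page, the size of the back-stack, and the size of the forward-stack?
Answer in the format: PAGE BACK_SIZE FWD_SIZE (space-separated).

After 1 (visit(R)): cur=R back=1 fwd=0
After 2 (back): cur=HOME back=0 fwd=1
After 3 (visit(Z)): cur=Z back=1 fwd=0
After 4 (visit(S)): cur=S back=2 fwd=0
After 5 (visit(M)): cur=M back=3 fwd=0

M 3 0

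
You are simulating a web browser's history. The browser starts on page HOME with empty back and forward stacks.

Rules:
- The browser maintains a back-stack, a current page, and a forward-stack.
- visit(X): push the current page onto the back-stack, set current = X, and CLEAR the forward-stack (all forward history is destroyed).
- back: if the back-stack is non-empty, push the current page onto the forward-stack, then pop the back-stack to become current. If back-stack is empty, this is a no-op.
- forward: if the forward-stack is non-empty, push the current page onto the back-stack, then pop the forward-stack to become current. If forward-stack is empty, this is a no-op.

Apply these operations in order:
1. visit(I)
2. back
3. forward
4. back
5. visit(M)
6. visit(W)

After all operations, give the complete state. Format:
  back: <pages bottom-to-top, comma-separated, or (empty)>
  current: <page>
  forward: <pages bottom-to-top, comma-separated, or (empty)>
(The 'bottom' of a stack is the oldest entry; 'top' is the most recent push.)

Answer: back: HOME,M
current: W
forward: (empty)

Derivation:
After 1 (visit(I)): cur=I back=1 fwd=0
After 2 (back): cur=HOME back=0 fwd=1
After 3 (forward): cur=I back=1 fwd=0
After 4 (back): cur=HOME back=0 fwd=1
After 5 (visit(M)): cur=M back=1 fwd=0
After 6 (visit(W)): cur=W back=2 fwd=0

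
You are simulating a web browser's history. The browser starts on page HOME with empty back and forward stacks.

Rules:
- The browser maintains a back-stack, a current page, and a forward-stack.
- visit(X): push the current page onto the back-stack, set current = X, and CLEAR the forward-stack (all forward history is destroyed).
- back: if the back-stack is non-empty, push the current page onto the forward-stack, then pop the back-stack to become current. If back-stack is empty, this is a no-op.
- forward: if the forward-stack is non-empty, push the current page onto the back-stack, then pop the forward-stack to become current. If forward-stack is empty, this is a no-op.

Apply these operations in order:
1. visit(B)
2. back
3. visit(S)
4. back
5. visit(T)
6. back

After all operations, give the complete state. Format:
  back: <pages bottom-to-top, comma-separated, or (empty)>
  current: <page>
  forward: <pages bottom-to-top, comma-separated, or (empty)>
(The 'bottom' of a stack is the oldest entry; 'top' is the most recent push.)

After 1 (visit(B)): cur=B back=1 fwd=0
After 2 (back): cur=HOME back=0 fwd=1
After 3 (visit(S)): cur=S back=1 fwd=0
After 4 (back): cur=HOME back=0 fwd=1
After 5 (visit(T)): cur=T back=1 fwd=0
After 6 (back): cur=HOME back=0 fwd=1

Answer: back: (empty)
current: HOME
forward: T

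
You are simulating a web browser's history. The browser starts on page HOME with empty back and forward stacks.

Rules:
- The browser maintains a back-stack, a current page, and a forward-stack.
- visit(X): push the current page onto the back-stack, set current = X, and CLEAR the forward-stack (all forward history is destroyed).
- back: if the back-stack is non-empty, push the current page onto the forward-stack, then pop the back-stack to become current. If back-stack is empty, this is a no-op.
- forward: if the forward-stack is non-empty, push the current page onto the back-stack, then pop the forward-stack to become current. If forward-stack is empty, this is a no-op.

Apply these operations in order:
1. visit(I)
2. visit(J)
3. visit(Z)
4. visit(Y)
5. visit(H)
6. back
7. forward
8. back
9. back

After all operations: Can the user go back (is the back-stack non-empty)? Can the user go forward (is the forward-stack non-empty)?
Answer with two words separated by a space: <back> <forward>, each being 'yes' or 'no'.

After 1 (visit(I)): cur=I back=1 fwd=0
After 2 (visit(J)): cur=J back=2 fwd=0
After 3 (visit(Z)): cur=Z back=3 fwd=0
After 4 (visit(Y)): cur=Y back=4 fwd=0
After 5 (visit(H)): cur=H back=5 fwd=0
After 6 (back): cur=Y back=4 fwd=1
After 7 (forward): cur=H back=5 fwd=0
After 8 (back): cur=Y back=4 fwd=1
After 9 (back): cur=Z back=3 fwd=2

Answer: yes yes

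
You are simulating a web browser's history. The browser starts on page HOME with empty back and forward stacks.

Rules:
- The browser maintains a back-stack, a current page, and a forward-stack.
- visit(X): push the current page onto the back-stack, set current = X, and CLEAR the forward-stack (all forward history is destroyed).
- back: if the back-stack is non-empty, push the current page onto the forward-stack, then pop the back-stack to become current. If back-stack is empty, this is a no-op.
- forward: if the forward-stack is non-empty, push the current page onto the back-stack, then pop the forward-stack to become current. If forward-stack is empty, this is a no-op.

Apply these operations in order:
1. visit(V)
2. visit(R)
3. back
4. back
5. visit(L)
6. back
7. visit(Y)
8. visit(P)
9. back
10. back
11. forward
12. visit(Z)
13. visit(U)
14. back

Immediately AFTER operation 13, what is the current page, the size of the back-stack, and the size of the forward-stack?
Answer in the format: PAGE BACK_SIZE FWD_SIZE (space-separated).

After 1 (visit(V)): cur=V back=1 fwd=0
After 2 (visit(R)): cur=R back=2 fwd=0
After 3 (back): cur=V back=1 fwd=1
After 4 (back): cur=HOME back=0 fwd=2
After 5 (visit(L)): cur=L back=1 fwd=0
After 6 (back): cur=HOME back=0 fwd=1
After 7 (visit(Y)): cur=Y back=1 fwd=0
After 8 (visit(P)): cur=P back=2 fwd=0
After 9 (back): cur=Y back=1 fwd=1
After 10 (back): cur=HOME back=0 fwd=2
After 11 (forward): cur=Y back=1 fwd=1
After 12 (visit(Z)): cur=Z back=2 fwd=0
After 13 (visit(U)): cur=U back=3 fwd=0

U 3 0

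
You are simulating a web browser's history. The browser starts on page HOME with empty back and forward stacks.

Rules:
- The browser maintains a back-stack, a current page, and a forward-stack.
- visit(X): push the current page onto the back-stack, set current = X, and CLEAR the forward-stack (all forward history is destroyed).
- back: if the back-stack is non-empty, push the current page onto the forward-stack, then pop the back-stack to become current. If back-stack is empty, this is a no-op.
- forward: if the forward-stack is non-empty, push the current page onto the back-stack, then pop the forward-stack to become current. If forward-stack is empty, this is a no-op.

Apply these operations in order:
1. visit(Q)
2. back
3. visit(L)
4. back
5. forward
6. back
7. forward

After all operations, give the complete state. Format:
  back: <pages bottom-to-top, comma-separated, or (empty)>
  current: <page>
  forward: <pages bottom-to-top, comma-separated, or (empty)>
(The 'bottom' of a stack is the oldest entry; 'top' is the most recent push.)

After 1 (visit(Q)): cur=Q back=1 fwd=0
After 2 (back): cur=HOME back=0 fwd=1
After 3 (visit(L)): cur=L back=1 fwd=0
After 4 (back): cur=HOME back=0 fwd=1
After 5 (forward): cur=L back=1 fwd=0
After 6 (back): cur=HOME back=0 fwd=1
After 7 (forward): cur=L back=1 fwd=0

Answer: back: HOME
current: L
forward: (empty)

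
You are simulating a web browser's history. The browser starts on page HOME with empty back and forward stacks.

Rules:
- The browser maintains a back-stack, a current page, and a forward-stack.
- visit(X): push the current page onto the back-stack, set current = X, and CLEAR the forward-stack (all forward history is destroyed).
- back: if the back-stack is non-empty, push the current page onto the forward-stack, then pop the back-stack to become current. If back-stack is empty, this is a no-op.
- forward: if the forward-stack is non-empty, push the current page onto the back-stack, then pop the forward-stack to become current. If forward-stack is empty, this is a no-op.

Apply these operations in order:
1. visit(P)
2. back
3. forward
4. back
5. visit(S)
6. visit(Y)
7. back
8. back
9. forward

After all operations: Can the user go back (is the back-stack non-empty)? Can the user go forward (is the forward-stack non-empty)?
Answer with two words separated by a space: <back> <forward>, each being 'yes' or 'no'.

Answer: yes yes

Derivation:
After 1 (visit(P)): cur=P back=1 fwd=0
After 2 (back): cur=HOME back=0 fwd=1
After 3 (forward): cur=P back=1 fwd=0
After 4 (back): cur=HOME back=0 fwd=1
After 5 (visit(S)): cur=S back=1 fwd=0
After 6 (visit(Y)): cur=Y back=2 fwd=0
After 7 (back): cur=S back=1 fwd=1
After 8 (back): cur=HOME back=0 fwd=2
After 9 (forward): cur=S back=1 fwd=1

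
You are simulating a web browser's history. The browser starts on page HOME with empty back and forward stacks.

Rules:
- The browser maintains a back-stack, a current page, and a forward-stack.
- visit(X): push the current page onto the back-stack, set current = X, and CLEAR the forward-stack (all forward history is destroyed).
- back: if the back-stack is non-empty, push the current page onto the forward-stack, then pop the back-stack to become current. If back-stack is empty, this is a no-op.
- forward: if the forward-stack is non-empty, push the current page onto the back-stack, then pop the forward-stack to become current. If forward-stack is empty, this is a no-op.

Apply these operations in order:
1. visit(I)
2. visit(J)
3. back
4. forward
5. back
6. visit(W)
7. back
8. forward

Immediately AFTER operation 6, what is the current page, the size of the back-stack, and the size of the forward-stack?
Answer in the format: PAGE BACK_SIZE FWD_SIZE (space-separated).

After 1 (visit(I)): cur=I back=1 fwd=0
After 2 (visit(J)): cur=J back=2 fwd=0
After 3 (back): cur=I back=1 fwd=1
After 4 (forward): cur=J back=2 fwd=0
After 5 (back): cur=I back=1 fwd=1
After 6 (visit(W)): cur=W back=2 fwd=0

W 2 0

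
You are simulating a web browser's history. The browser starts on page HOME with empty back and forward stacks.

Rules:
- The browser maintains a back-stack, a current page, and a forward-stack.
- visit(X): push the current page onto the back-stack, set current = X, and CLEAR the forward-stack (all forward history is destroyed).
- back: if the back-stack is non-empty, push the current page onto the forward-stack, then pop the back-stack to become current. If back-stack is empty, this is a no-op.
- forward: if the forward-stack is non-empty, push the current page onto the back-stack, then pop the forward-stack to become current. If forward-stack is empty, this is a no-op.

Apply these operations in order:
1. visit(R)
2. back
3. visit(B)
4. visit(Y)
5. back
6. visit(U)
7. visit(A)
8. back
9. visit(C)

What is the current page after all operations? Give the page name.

Answer: C

Derivation:
After 1 (visit(R)): cur=R back=1 fwd=0
After 2 (back): cur=HOME back=0 fwd=1
After 3 (visit(B)): cur=B back=1 fwd=0
After 4 (visit(Y)): cur=Y back=2 fwd=0
After 5 (back): cur=B back=1 fwd=1
After 6 (visit(U)): cur=U back=2 fwd=0
After 7 (visit(A)): cur=A back=3 fwd=0
After 8 (back): cur=U back=2 fwd=1
After 9 (visit(C)): cur=C back=3 fwd=0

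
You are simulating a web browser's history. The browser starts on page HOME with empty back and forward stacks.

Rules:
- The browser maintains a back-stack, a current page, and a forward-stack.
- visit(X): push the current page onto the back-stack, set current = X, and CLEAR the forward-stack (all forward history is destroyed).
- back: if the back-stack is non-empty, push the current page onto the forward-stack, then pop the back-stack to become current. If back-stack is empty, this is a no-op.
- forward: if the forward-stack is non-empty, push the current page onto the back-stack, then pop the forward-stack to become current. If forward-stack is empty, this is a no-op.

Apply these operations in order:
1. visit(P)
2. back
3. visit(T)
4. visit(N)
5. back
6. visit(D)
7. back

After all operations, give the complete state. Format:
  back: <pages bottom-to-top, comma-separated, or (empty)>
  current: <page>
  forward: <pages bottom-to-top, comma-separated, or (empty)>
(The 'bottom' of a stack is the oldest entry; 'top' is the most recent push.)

After 1 (visit(P)): cur=P back=1 fwd=0
After 2 (back): cur=HOME back=0 fwd=1
After 3 (visit(T)): cur=T back=1 fwd=0
After 4 (visit(N)): cur=N back=2 fwd=0
After 5 (back): cur=T back=1 fwd=1
After 6 (visit(D)): cur=D back=2 fwd=0
After 7 (back): cur=T back=1 fwd=1

Answer: back: HOME
current: T
forward: D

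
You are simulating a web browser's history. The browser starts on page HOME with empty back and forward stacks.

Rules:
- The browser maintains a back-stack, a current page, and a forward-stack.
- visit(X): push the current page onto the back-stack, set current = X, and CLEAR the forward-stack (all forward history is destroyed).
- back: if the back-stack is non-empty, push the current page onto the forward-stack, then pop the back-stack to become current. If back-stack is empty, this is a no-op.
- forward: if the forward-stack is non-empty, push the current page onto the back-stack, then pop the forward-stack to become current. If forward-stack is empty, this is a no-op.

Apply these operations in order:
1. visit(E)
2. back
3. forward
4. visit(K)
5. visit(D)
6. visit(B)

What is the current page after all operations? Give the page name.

Answer: B

Derivation:
After 1 (visit(E)): cur=E back=1 fwd=0
After 2 (back): cur=HOME back=0 fwd=1
After 3 (forward): cur=E back=1 fwd=0
After 4 (visit(K)): cur=K back=2 fwd=0
After 5 (visit(D)): cur=D back=3 fwd=0
After 6 (visit(B)): cur=B back=4 fwd=0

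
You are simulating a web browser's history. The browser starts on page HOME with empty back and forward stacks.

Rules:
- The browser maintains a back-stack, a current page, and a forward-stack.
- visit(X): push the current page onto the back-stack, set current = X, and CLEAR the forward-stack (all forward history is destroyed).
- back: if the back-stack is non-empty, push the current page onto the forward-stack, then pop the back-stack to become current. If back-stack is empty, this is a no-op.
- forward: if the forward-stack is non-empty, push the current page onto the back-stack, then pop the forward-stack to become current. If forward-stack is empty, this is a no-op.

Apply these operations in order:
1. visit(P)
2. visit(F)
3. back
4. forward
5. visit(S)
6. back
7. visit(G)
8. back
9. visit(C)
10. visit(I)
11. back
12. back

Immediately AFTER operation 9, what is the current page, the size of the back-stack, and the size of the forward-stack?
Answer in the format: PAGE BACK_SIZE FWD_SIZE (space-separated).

After 1 (visit(P)): cur=P back=1 fwd=0
After 2 (visit(F)): cur=F back=2 fwd=0
After 3 (back): cur=P back=1 fwd=1
After 4 (forward): cur=F back=2 fwd=0
After 5 (visit(S)): cur=S back=3 fwd=0
After 6 (back): cur=F back=2 fwd=1
After 7 (visit(G)): cur=G back=3 fwd=0
After 8 (back): cur=F back=2 fwd=1
After 9 (visit(C)): cur=C back=3 fwd=0

C 3 0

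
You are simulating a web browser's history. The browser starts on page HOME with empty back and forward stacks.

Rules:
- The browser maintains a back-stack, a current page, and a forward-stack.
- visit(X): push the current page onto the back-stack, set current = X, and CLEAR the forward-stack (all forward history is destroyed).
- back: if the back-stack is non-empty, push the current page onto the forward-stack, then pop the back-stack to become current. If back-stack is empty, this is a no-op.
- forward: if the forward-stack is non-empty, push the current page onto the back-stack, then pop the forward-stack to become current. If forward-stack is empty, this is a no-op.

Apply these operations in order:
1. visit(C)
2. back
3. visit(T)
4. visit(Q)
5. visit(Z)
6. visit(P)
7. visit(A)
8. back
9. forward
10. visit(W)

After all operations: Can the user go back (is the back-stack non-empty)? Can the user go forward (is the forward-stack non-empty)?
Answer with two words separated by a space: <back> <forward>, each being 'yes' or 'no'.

Answer: yes no

Derivation:
After 1 (visit(C)): cur=C back=1 fwd=0
After 2 (back): cur=HOME back=0 fwd=1
After 3 (visit(T)): cur=T back=1 fwd=0
After 4 (visit(Q)): cur=Q back=2 fwd=0
After 5 (visit(Z)): cur=Z back=3 fwd=0
After 6 (visit(P)): cur=P back=4 fwd=0
After 7 (visit(A)): cur=A back=5 fwd=0
After 8 (back): cur=P back=4 fwd=1
After 9 (forward): cur=A back=5 fwd=0
After 10 (visit(W)): cur=W back=6 fwd=0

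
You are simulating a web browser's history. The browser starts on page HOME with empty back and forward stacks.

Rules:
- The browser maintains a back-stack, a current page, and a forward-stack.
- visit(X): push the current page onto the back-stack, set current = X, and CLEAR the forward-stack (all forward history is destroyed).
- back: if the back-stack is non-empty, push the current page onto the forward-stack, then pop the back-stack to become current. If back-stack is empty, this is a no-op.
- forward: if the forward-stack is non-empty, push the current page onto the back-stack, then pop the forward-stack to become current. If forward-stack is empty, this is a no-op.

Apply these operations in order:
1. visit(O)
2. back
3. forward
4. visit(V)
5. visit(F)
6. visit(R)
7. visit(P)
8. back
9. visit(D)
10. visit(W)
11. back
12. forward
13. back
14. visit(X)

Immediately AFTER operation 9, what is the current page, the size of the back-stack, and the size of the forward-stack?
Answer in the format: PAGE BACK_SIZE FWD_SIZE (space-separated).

After 1 (visit(O)): cur=O back=1 fwd=0
After 2 (back): cur=HOME back=0 fwd=1
After 3 (forward): cur=O back=1 fwd=0
After 4 (visit(V)): cur=V back=2 fwd=0
After 5 (visit(F)): cur=F back=3 fwd=0
After 6 (visit(R)): cur=R back=4 fwd=0
After 7 (visit(P)): cur=P back=5 fwd=0
After 8 (back): cur=R back=4 fwd=1
After 9 (visit(D)): cur=D back=5 fwd=0

D 5 0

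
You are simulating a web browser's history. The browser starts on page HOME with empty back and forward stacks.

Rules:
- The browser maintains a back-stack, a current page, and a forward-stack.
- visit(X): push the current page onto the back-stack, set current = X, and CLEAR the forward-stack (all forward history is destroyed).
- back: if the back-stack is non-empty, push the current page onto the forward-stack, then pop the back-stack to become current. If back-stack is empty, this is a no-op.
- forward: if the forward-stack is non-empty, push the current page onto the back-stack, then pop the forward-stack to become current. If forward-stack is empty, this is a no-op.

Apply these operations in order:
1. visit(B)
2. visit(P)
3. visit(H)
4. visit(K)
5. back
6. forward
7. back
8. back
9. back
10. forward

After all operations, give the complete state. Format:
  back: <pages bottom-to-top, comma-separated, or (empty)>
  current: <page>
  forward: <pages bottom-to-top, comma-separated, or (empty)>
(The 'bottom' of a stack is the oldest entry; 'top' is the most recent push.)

After 1 (visit(B)): cur=B back=1 fwd=0
After 2 (visit(P)): cur=P back=2 fwd=0
After 3 (visit(H)): cur=H back=3 fwd=0
After 4 (visit(K)): cur=K back=4 fwd=0
After 5 (back): cur=H back=3 fwd=1
After 6 (forward): cur=K back=4 fwd=0
After 7 (back): cur=H back=3 fwd=1
After 8 (back): cur=P back=2 fwd=2
After 9 (back): cur=B back=1 fwd=3
After 10 (forward): cur=P back=2 fwd=2

Answer: back: HOME,B
current: P
forward: K,H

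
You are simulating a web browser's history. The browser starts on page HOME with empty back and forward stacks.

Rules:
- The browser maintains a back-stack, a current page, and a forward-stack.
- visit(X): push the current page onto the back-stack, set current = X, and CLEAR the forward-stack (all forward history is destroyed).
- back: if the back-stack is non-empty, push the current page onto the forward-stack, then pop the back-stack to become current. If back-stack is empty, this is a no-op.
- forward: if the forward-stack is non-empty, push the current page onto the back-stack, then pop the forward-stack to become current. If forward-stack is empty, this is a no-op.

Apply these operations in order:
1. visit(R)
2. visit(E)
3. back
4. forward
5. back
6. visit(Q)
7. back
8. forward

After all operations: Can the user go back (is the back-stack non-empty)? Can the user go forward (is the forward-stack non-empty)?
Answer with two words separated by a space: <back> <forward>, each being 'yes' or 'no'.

After 1 (visit(R)): cur=R back=1 fwd=0
After 2 (visit(E)): cur=E back=2 fwd=0
After 3 (back): cur=R back=1 fwd=1
After 4 (forward): cur=E back=2 fwd=0
After 5 (back): cur=R back=1 fwd=1
After 6 (visit(Q)): cur=Q back=2 fwd=0
After 7 (back): cur=R back=1 fwd=1
After 8 (forward): cur=Q back=2 fwd=0

Answer: yes no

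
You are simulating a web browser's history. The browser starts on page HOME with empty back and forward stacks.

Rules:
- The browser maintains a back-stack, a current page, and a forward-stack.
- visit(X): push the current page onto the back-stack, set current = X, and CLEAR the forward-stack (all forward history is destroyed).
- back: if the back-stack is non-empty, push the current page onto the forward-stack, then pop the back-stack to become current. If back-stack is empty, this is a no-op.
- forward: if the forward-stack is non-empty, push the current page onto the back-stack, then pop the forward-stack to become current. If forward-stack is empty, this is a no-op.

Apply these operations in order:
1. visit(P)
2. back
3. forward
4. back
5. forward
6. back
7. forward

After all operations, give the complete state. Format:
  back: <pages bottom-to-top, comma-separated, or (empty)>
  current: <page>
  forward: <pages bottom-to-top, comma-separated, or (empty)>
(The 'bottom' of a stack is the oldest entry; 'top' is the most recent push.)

After 1 (visit(P)): cur=P back=1 fwd=0
After 2 (back): cur=HOME back=0 fwd=1
After 3 (forward): cur=P back=1 fwd=0
After 4 (back): cur=HOME back=0 fwd=1
After 5 (forward): cur=P back=1 fwd=0
After 6 (back): cur=HOME back=0 fwd=1
After 7 (forward): cur=P back=1 fwd=0

Answer: back: HOME
current: P
forward: (empty)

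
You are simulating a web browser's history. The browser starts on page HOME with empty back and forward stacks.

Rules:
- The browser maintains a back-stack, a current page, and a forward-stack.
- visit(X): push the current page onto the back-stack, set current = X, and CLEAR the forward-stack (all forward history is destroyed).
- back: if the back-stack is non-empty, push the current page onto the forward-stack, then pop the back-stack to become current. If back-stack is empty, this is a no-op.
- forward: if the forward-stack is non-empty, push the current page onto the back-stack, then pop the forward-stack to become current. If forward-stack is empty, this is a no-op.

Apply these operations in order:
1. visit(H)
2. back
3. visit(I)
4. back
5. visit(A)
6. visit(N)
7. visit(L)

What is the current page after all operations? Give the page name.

Answer: L

Derivation:
After 1 (visit(H)): cur=H back=1 fwd=0
After 2 (back): cur=HOME back=0 fwd=1
After 3 (visit(I)): cur=I back=1 fwd=0
After 4 (back): cur=HOME back=0 fwd=1
After 5 (visit(A)): cur=A back=1 fwd=0
After 6 (visit(N)): cur=N back=2 fwd=0
After 7 (visit(L)): cur=L back=3 fwd=0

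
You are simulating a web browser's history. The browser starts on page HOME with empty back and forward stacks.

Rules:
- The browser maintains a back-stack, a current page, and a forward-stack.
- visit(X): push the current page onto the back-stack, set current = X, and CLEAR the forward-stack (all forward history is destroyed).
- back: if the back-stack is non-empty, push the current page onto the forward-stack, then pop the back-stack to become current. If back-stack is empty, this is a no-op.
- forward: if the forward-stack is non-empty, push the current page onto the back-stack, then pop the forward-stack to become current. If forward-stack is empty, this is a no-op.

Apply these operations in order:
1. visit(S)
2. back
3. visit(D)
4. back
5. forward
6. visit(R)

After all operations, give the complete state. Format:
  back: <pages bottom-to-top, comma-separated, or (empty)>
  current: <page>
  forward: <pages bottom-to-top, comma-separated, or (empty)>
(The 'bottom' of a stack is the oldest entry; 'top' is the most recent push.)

Answer: back: HOME,D
current: R
forward: (empty)

Derivation:
After 1 (visit(S)): cur=S back=1 fwd=0
After 2 (back): cur=HOME back=0 fwd=1
After 3 (visit(D)): cur=D back=1 fwd=0
After 4 (back): cur=HOME back=0 fwd=1
After 5 (forward): cur=D back=1 fwd=0
After 6 (visit(R)): cur=R back=2 fwd=0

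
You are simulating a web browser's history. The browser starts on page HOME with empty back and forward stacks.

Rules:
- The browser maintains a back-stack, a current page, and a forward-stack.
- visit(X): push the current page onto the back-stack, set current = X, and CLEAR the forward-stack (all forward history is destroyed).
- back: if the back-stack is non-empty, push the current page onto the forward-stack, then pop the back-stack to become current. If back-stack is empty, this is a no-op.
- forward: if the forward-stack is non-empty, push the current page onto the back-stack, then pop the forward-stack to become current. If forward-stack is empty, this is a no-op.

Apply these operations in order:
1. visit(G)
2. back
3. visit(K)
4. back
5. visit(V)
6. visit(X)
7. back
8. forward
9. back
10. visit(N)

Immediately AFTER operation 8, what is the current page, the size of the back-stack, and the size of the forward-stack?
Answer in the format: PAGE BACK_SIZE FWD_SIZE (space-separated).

After 1 (visit(G)): cur=G back=1 fwd=0
After 2 (back): cur=HOME back=0 fwd=1
After 3 (visit(K)): cur=K back=1 fwd=0
After 4 (back): cur=HOME back=0 fwd=1
After 5 (visit(V)): cur=V back=1 fwd=0
After 6 (visit(X)): cur=X back=2 fwd=0
After 7 (back): cur=V back=1 fwd=1
After 8 (forward): cur=X back=2 fwd=0

X 2 0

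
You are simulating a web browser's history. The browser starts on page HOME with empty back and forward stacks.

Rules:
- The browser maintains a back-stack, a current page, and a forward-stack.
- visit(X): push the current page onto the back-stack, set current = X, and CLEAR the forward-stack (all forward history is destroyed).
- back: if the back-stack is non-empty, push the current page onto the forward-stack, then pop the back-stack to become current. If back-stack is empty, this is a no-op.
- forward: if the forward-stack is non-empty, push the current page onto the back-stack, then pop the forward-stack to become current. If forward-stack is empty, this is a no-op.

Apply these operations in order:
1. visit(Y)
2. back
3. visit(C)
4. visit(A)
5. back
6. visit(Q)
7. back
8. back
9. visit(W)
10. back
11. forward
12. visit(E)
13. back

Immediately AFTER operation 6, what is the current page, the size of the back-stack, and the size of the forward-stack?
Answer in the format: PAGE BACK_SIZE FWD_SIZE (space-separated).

After 1 (visit(Y)): cur=Y back=1 fwd=0
After 2 (back): cur=HOME back=0 fwd=1
After 3 (visit(C)): cur=C back=1 fwd=0
After 4 (visit(A)): cur=A back=2 fwd=0
After 5 (back): cur=C back=1 fwd=1
After 6 (visit(Q)): cur=Q back=2 fwd=0

Q 2 0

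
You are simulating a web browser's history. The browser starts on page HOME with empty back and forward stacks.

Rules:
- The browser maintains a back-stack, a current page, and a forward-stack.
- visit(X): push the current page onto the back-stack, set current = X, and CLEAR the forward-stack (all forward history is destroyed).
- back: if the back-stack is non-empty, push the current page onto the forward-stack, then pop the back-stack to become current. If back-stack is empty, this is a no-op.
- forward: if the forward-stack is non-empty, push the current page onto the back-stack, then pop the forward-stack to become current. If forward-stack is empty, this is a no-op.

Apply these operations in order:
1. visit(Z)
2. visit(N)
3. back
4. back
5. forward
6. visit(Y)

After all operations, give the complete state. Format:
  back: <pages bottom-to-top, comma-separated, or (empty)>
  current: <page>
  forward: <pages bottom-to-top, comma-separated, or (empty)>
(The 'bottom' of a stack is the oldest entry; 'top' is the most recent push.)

Answer: back: HOME,Z
current: Y
forward: (empty)

Derivation:
After 1 (visit(Z)): cur=Z back=1 fwd=0
After 2 (visit(N)): cur=N back=2 fwd=0
After 3 (back): cur=Z back=1 fwd=1
After 4 (back): cur=HOME back=0 fwd=2
After 5 (forward): cur=Z back=1 fwd=1
After 6 (visit(Y)): cur=Y back=2 fwd=0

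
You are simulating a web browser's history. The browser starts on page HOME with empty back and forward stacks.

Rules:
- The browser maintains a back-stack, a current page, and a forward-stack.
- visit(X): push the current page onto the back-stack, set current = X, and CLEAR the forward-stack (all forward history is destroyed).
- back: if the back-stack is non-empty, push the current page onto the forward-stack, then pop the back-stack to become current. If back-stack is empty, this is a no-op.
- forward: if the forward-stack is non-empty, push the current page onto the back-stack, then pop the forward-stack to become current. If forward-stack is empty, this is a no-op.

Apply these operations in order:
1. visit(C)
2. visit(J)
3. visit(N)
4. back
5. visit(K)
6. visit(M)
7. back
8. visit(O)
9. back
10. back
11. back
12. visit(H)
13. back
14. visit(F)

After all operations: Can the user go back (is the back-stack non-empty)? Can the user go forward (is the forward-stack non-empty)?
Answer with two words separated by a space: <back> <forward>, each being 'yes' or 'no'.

Answer: yes no

Derivation:
After 1 (visit(C)): cur=C back=1 fwd=0
After 2 (visit(J)): cur=J back=2 fwd=0
After 3 (visit(N)): cur=N back=3 fwd=0
After 4 (back): cur=J back=2 fwd=1
After 5 (visit(K)): cur=K back=3 fwd=0
After 6 (visit(M)): cur=M back=4 fwd=0
After 7 (back): cur=K back=3 fwd=1
After 8 (visit(O)): cur=O back=4 fwd=0
After 9 (back): cur=K back=3 fwd=1
After 10 (back): cur=J back=2 fwd=2
After 11 (back): cur=C back=1 fwd=3
After 12 (visit(H)): cur=H back=2 fwd=0
After 13 (back): cur=C back=1 fwd=1
After 14 (visit(F)): cur=F back=2 fwd=0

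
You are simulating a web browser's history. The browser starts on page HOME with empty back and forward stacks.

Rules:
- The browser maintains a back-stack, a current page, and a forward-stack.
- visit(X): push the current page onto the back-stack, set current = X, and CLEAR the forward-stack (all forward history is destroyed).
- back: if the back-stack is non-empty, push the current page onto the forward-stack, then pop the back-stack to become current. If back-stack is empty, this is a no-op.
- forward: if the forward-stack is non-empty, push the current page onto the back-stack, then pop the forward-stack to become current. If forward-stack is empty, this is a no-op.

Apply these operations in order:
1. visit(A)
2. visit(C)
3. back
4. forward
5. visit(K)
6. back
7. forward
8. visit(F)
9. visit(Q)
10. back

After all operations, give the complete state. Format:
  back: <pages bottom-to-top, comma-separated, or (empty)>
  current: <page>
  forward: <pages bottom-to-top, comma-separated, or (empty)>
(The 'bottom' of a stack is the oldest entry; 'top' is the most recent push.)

After 1 (visit(A)): cur=A back=1 fwd=0
After 2 (visit(C)): cur=C back=2 fwd=0
After 3 (back): cur=A back=1 fwd=1
After 4 (forward): cur=C back=2 fwd=0
After 5 (visit(K)): cur=K back=3 fwd=0
After 6 (back): cur=C back=2 fwd=1
After 7 (forward): cur=K back=3 fwd=0
After 8 (visit(F)): cur=F back=4 fwd=0
After 9 (visit(Q)): cur=Q back=5 fwd=0
After 10 (back): cur=F back=4 fwd=1

Answer: back: HOME,A,C,K
current: F
forward: Q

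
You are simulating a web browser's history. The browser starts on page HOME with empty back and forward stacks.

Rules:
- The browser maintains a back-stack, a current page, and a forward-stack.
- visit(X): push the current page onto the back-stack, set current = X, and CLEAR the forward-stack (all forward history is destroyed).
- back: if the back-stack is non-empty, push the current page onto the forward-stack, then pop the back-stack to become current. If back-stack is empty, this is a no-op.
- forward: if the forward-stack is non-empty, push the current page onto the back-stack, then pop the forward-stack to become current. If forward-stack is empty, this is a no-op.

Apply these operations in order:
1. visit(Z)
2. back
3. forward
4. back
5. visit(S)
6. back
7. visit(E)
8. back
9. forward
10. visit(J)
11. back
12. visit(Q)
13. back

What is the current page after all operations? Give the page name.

After 1 (visit(Z)): cur=Z back=1 fwd=0
After 2 (back): cur=HOME back=0 fwd=1
After 3 (forward): cur=Z back=1 fwd=0
After 4 (back): cur=HOME back=0 fwd=1
After 5 (visit(S)): cur=S back=1 fwd=0
After 6 (back): cur=HOME back=0 fwd=1
After 7 (visit(E)): cur=E back=1 fwd=0
After 8 (back): cur=HOME back=0 fwd=1
After 9 (forward): cur=E back=1 fwd=0
After 10 (visit(J)): cur=J back=2 fwd=0
After 11 (back): cur=E back=1 fwd=1
After 12 (visit(Q)): cur=Q back=2 fwd=0
After 13 (back): cur=E back=1 fwd=1

Answer: E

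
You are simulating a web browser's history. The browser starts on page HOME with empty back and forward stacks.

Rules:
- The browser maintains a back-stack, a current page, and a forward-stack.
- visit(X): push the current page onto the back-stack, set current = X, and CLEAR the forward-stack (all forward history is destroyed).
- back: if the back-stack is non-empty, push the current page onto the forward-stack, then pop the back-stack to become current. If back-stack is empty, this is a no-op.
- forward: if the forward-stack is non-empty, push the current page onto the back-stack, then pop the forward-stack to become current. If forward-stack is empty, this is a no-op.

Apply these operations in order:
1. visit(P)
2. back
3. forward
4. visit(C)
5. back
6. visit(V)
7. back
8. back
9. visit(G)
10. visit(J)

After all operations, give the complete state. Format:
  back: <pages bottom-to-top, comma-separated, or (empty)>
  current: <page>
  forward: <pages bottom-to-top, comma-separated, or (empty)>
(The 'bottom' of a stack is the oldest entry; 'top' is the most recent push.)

After 1 (visit(P)): cur=P back=1 fwd=0
After 2 (back): cur=HOME back=0 fwd=1
After 3 (forward): cur=P back=1 fwd=0
After 4 (visit(C)): cur=C back=2 fwd=0
After 5 (back): cur=P back=1 fwd=1
After 6 (visit(V)): cur=V back=2 fwd=0
After 7 (back): cur=P back=1 fwd=1
After 8 (back): cur=HOME back=0 fwd=2
After 9 (visit(G)): cur=G back=1 fwd=0
After 10 (visit(J)): cur=J back=2 fwd=0

Answer: back: HOME,G
current: J
forward: (empty)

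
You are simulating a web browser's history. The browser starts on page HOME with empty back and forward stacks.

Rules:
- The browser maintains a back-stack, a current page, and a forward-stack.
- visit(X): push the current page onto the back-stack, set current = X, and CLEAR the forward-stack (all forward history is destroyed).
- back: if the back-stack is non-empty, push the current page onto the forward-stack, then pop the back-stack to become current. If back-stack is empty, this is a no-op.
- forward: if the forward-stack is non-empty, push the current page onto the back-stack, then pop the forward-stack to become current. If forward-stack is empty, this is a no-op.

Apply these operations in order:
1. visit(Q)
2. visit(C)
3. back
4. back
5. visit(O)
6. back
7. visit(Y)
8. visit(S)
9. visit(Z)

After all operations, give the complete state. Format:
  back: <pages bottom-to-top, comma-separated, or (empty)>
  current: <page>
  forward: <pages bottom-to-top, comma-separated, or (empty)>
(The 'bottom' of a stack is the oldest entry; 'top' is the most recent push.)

After 1 (visit(Q)): cur=Q back=1 fwd=0
After 2 (visit(C)): cur=C back=2 fwd=0
After 3 (back): cur=Q back=1 fwd=1
After 4 (back): cur=HOME back=0 fwd=2
After 5 (visit(O)): cur=O back=1 fwd=0
After 6 (back): cur=HOME back=0 fwd=1
After 7 (visit(Y)): cur=Y back=1 fwd=0
After 8 (visit(S)): cur=S back=2 fwd=0
After 9 (visit(Z)): cur=Z back=3 fwd=0

Answer: back: HOME,Y,S
current: Z
forward: (empty)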